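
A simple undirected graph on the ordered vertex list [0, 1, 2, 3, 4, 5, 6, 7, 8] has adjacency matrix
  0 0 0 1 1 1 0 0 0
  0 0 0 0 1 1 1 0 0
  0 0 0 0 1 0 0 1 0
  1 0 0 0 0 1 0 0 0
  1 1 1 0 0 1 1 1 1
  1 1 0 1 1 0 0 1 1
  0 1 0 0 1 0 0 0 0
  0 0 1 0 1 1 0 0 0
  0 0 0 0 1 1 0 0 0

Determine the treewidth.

A width-2 tree decomposition is:
Bags: B1 = {1, 4, 5}  B2 = {1, 4, 6}  B3 = {4, 5, 7}  B4 = {0, 4, 5}  B5 = {4, 5, 8}  B6 = {2, 4, 7}  B7 = {0, 3, 5}
Tree: B1–B2, B1–B3, B3–B4, B3–B5, B3–B6, B4–B7
Each bag holds 3 vertices, so the decomposition has width 2, which upper-bounds the treewidth. On the other hand G contains the 3-clique {0, 3, 5}. A clique must lie in a single bag of any decomposition, so no decomposition can have width below 2. Combining the bounds, tw(G) = 2.

2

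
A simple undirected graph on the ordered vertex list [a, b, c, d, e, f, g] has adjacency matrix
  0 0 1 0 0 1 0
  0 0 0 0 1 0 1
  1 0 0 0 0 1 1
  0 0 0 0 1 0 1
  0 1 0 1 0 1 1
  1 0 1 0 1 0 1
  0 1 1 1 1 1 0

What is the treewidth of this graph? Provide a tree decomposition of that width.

Treewidth 2.
Bags: B1 = {d, e, g}  B2 = {e, f, g}  B3 = {c, f, g}  B4 = {b, e, g}  B5 = {a, c, f}
Tree: B1–B2, B2–B3, B1–B4, B3–B5

Every bag has size at most 3, so the width is 3 − 1 = 2 and tw(G) ≤ 2. On the other hand G contains the 3-clique {d, e, g}. A clique must lie in a single bag of any decomposition, so no decomposition can have width below 2. Therefore the treewidth is 2.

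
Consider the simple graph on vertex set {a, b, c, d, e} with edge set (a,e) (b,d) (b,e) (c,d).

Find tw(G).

1

A width-1 tree decomposition is:
Bags: B1 = {a, e}  B2 = {b, e}  B3 = {b, d}  B4 = {c, d}
Tree: B1–B2, B2–B3, B3–B4
The largest bag has 2 vertices, giving width 1; this decomposition certifies tw(G) ≤ 1. G has an edge, so its treewidth is at least 1. Hence tw(G) = 1 exactly.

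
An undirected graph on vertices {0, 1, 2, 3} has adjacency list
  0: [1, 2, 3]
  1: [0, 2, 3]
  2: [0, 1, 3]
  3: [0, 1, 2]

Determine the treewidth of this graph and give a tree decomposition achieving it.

A single bag containing all 4 vertices is trivially a valid decomposition of width 3. On the other hand G contains the 4-clique {0, 1, 2, 3}. A clique must lie in a single bag of any decomposition, so no decomposition can have width below 3. Combining the bounds, tw(G) = 3.

Treewidth 3.
One optimal decomposition is:
Bags: B1 = {0, 1, 2, 3}
Tree: (single bag)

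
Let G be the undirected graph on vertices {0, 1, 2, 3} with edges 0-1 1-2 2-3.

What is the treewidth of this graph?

1

A width-1 tree decomposition is:
Bags: B1 = {2, 3}  B2 = {1, 2}  B3 = {0, 1}
Tree: B1–B2, B2–B3
Each bag holds 2 vertices, so the decomposition has width 1, which upper-bounds the treewidth. Any graph with an edge has treewidth ≥ 1, and G has the edge 3–2. The upper and lower bounds meet at 1, so that is the treewidth.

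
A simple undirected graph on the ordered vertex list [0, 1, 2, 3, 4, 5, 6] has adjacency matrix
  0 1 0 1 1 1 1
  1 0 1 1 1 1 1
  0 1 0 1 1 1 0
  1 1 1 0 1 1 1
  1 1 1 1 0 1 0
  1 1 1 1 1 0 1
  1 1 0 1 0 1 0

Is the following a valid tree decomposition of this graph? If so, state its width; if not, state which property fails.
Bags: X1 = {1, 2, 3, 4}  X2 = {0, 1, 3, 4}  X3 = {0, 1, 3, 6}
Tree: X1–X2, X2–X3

A tree decomposition must satisfy three properties: every vertex lies in some bag; for every edge, both endpoints lie together in some bag; and for every vertex, the bags containing it form a connected subtree. Here vertex 5 appears in no bag, so the decomposition is invalid.

No — vertex 5 appears in no bag.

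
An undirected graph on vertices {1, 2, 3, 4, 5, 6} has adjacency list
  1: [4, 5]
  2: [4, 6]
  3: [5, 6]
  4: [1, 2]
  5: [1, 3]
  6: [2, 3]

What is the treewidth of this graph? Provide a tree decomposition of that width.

Treewidth 2.
Bags: B1 = {3, 5, 6}  B2 = {1, 5, 6}  B3 = {1, 4, 6}  B4 = {2, 4, 6}
Tree: B1–B2, B2–B3, B3–B4

Every bag has size at most 3, so the width is 3 − 1 = 2 and tw(G) ≤ 2. The edges 6–3–5–1–4–2–6 form a cycle, so G is not a tree and its treewidth is at least 2. Therefore the treewidth is 2.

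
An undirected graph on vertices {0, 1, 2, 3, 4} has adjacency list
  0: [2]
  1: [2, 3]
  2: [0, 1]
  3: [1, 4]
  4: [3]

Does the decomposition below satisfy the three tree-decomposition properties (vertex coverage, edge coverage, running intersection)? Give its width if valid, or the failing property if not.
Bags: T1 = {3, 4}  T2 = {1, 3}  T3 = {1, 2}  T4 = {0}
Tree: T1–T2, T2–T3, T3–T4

A tree decomposition must satisfy three properties: every vertex lies in some bag; for every edge, both endpoints lie together in some bag; and for every vertex, the bags containing it form a connected subtree. Here edge (2,0) lies in no bag, so the decomposition is invalid.

No — edge (2,0) lies in no bag.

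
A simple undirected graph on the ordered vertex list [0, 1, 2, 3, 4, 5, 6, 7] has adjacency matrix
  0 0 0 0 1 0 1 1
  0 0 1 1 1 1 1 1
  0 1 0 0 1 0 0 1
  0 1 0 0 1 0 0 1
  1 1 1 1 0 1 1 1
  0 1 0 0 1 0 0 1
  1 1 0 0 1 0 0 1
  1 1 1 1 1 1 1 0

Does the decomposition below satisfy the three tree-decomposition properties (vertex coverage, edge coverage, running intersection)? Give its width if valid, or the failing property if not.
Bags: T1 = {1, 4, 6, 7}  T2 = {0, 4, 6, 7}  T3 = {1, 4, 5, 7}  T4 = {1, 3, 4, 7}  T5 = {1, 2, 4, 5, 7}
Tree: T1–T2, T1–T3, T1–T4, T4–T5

No — bags containing vertex 5 are not connected in the tree.

A tree decomposition must satisfy three properties: every vertex lies in some bag; for every edge, both endpoints lie together in some bag; and for every vertex, the bags containing it form a connected subtree. Here bags containing vertex 5 are not connected in the tree, so the decomposition is invalid.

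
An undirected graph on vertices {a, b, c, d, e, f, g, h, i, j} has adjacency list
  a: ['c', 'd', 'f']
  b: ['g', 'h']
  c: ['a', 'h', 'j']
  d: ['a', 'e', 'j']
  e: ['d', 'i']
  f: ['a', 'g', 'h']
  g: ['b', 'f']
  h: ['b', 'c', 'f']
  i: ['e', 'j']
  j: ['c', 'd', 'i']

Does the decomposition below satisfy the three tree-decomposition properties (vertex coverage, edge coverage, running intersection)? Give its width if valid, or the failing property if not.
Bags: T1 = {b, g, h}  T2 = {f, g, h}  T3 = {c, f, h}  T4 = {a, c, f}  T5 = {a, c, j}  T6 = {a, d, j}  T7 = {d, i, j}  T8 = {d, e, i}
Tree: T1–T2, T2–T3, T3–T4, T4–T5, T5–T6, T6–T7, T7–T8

Checking the three conditions: (i) the bags cover all of {a, b, c, d, e, f, g, h, i, j}; (ii) for each edge, some bag contains both endpoints; (iii) the bags containing any fixed vertex form a subtree. All hold, so the decomposition is valid with width 3 − 1 = 2.

Yes; width 2.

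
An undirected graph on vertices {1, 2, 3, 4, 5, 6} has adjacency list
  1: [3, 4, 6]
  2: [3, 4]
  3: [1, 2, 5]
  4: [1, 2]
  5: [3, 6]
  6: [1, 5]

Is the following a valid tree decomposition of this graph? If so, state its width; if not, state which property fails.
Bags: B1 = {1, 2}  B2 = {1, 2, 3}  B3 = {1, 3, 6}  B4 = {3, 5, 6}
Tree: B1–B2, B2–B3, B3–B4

No — vertex 4 appears in no bag.

A tree decomposition must satisfy three properties: every vertex lies in some bag; for every edge, both endpoints lie together in some bag; and for every vertex, the bags containing it form a connected subtree. Here vertex 4 appears in no bag, so the decomposition is invalid.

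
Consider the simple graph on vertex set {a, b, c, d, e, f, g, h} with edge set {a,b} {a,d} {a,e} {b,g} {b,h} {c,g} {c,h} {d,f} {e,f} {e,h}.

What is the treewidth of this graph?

A width-2 tree decomposition is:
Bags: B1 = {c, g, h}  B2 = {b, g, h}  B3 = {b, e, h}  B4 = {a, b, e}  B5 = {a, e, f}  B6 = {a, d, f}
Tree: B1–B2, B2–B3, B3–B4, B4–B5, B5–B6
The largest bag has 3 vertices, giving width 2; this decomposition certifies tw(G) ≤ 2. The edges c–g–b–h–c form a cycle, so G is not a tree and its treewidth is at least 2. The upper and lower bounds meet at 2, so that is the treewidth.

2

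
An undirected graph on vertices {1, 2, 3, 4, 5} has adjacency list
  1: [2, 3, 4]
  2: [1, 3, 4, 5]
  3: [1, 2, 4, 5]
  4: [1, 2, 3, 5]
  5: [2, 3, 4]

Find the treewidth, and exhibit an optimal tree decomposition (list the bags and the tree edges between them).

Treewidth 3.
One optimal decomposition is:
Bags: B1 = {1, 2, 3, 4}  B2 = {2, 3, 4, 5}
Tree: B1–B2

The largest bag has 4 vertices, giving width 3; this decomposition certifies tw(G) ≤ 3. For the lower bound, the 4 vertices {1, 2, 3, 4} are pairwise adjacent, and any tree decomposition puts a clique entirely inside one bag — forcing width ≥ 3. Therefore the treewidth is 3.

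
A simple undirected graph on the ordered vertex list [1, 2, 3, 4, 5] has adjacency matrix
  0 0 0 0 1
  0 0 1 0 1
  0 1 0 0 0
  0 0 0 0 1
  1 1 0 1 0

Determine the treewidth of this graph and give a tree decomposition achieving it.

Each bag holds 2 vertices, so the decomposition has width 1, which upper-bounds the treewidth. G has an edge, so its treewidth is at least 1. The upper and lower bounds meet at 1, so that is the treewidth.

Treewidth 1.
One optimal decomposition is:
Bags: B1 = {4, 5}  B2 = {2, 5}  B3 = {2, 3}  B4 = {1, 5}
Tree: B1–B2, B2–B3, B2–B4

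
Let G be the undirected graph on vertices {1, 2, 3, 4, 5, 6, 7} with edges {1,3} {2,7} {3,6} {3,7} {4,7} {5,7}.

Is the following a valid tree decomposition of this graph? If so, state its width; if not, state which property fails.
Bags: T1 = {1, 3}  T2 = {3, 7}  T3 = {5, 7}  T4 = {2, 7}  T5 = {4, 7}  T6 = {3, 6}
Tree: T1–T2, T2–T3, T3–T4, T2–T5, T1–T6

Yes; width 1.

Checking the three conditions: (i) the bags cover all of {1, 2, 3, 4, 5, 6, 7}; (ii) for each edge, some bag contains both endpoints; (iii) the bags containing any fixed vertex form a subtree. All hold, so the decomposition is valid with width 2 − 1 = 1.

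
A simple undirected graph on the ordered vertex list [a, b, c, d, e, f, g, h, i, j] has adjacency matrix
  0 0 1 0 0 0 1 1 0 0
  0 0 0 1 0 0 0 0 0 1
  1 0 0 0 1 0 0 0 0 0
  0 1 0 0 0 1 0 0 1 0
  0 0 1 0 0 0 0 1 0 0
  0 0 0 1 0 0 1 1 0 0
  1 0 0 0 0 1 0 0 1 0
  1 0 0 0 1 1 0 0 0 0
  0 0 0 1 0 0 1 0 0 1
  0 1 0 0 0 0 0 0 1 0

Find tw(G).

A width-2 tree decomposition is:
Bags: B1 = {a, c, e}  B2 = {a, e, h}  B3 = {a, g, h}  B4 = {f, g, h}  B5 = {f, g, i}  B6 = {d, f, i}  B7 = {d, i, j}  B8 = {b, d, j}
Tree: B1–B2, B2–B3, B3–B4, B4–B5, B5–B6, B6–B7, B7–B8
Each bag holds 3 vertices, so the decomposition has width 2, which upper-bounds the treewidth. Since c–e–h–a–c is a cycle in G, G is not acyclic. Forests are exactly the graphs of treewidth ≤ 1, so tw(G) ≥ 2. Combining the bounds, tw(G) = 2.

2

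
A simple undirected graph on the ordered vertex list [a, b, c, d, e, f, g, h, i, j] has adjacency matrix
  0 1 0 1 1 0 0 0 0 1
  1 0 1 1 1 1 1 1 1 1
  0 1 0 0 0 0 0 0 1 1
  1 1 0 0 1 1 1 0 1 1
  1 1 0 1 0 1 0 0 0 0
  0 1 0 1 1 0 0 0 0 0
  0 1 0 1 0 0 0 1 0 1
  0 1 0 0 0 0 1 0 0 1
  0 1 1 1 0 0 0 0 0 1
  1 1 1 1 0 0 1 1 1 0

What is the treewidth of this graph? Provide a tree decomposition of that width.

Each bag holds 4 vertices, so the decomposition has width 3, which upper-bounds the treewidth. On the other hand G contains the 4-clique {b, d, g, j}. A clique must lie in a single bag of any decomposition, so no decomposition can have width below 3. Combining the bounds, tw(G) = 3.

Treewidth 3.
Bags: B1 = {b, d, g, j}  B2 = {a, b, d, j}  B3 = {a, b, d, e}  B4 = {b, g, h, j}  B5 = {b, d, i, j}  B6 = {b, c, i, j}  B7 = {b, d, e, f}
Tree: B1–B2, B2–B3, B1–B4, B1–B5, B5–B6, B3–B7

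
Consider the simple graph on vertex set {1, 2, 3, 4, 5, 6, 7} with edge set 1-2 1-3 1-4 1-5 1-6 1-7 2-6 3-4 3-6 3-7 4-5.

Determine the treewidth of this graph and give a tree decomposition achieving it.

The largest bag has 3 vertices, giving width 2; this decomposition certifies tw(G) ≤ 2. On the other hand G contains the 3-clique {1, 2, 6}. A clique must lie in a single bag of any decomposition, so no decomposition can have width below 2. The upper and lower bounds meet at 2, so that is the treewidth.

Treewidth 2.
One such decomposition:
Bags: B1 = {1, 3, 7}  B2 = {1, 3, 4}  B3 = {1, 3, 6}  B4 = {1, 4, 5}  B5 = {1, 2, 6}
Tree: B1–B2, B1–B3, B2–B4, B3–B5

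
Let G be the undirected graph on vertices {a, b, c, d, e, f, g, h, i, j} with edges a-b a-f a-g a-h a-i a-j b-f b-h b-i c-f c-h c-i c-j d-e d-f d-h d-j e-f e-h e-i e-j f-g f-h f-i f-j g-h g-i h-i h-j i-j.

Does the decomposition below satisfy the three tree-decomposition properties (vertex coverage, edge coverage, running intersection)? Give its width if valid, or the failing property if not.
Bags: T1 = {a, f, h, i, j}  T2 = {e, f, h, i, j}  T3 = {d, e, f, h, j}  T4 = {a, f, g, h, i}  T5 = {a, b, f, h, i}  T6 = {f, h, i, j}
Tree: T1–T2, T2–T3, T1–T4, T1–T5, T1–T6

A tree decomposition must satisfy three properties: every vertex lies in some bag; for every edge, both endpoints lie together in some bag; and for every vertex, the bags containing it form a connected subtree. Here vertex c appears in no bag, so the decomposition is invalid.

No — vertex c appears in no bag.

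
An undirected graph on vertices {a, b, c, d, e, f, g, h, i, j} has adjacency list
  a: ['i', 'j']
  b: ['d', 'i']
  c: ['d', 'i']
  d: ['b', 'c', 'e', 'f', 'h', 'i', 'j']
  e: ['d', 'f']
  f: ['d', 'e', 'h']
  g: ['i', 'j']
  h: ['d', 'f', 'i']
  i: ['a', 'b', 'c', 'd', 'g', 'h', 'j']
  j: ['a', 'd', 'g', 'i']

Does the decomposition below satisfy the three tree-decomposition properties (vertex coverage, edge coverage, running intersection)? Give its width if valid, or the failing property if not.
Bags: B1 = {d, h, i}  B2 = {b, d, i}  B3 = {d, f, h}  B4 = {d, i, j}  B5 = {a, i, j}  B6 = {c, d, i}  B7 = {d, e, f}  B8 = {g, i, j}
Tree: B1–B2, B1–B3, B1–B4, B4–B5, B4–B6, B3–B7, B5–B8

Yes; width 2.

Every vertex of G appears in some bag (union = {a, b, c, d, e, f, g, h, i, j}); every edge is covered by a bag; and for each vertex v the set of bags containing v is connected in the bag tree. The decomposition is therefore valid. The largest bag has 3 vertices, so the width is 2.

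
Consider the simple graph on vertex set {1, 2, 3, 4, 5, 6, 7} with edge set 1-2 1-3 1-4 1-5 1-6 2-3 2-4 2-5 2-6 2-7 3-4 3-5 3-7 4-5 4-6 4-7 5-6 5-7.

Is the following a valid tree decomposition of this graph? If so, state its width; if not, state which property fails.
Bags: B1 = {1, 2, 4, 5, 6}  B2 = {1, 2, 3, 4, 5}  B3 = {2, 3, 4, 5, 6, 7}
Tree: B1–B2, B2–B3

No — bags containing vertex 6 are not connected in the tree.

A tree decomposition must satisfy three properties: every vertex lies in some bag; for every edge, both endpoints lie together in some bag; and for every vertex, the bags containing it form a connected subtree. Here bags containing vertex 6 are not connected in the tree, so the decomposition is invalid.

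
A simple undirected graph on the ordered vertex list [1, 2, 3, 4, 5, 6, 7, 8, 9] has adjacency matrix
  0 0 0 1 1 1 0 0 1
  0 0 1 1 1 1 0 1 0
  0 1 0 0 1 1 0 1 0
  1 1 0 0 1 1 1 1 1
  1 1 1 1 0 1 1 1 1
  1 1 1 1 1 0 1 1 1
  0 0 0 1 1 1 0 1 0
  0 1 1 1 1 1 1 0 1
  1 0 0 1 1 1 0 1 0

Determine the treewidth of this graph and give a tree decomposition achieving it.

Treewidth 4.
One optimal decomposition is:
Bags: B1 = {2, 4, 5, 6, 8}  B2 = {4, 5, 6, 8, 9}  B3 = {2, 3, 5, 6, 8}  B4 = {4, 5, 6, 7, 8}  B5 = {1, 4, 5, 6, 9}
Tree: B1–B2, B1–B3, B1–B4, B2–B5

Each bag holds 5 vertices, so the decomposition has width 4, which upper-bounds the treewidth. On the other hand G contains the 5-clique {2, 3, 5, 6, 8}. A clique must lie in a single bag of any decomposition, so no decomposition can have width below 4. The upper and lower bounds meet at 4, so that is the treewidth.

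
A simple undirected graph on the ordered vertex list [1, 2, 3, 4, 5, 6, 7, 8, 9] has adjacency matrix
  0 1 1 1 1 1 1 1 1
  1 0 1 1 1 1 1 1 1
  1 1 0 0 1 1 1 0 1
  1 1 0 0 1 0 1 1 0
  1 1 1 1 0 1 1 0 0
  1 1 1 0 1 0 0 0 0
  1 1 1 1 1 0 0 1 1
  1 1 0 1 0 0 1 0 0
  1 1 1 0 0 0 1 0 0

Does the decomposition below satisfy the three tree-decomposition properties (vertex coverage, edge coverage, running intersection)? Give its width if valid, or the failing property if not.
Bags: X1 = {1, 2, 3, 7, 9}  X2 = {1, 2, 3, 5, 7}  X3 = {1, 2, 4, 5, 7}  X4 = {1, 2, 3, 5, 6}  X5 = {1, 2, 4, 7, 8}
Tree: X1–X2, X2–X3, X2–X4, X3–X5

Vertex coverage: the bags together contain {1, 2, 3, 4, 5, 6, 7, 8, 9}, the full vertex set. Edge coverage: each edge of G has both endpoints in at least one bag. Running intersection: for every vertex, the bags containing it form a connected subtree. All three properties hold, so this is a valid tree decomposition of width max|bag| − 1 = 4, and hence tw(G) ≤ 4.

Yes; width 4.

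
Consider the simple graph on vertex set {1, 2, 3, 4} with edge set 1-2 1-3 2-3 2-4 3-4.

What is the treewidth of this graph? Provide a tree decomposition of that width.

Treewidth 2.
One optimal decomposition is:
Bags: B1 = {2, 3, 4}  B2 = {1, 2, 3}
Tree: B1–B2

Every bag has size at most 3, so the width is 3 − 1 = 2 and tw(G) ≤ 2. Conversely, {1, 2, 3} is a clique of size 3, and the vertices of any clique must share a bag in every tree decomposition; so some bag has ≥ 3 vertices and tw(G) ≥ 2. Hence tw(G) = 2 exactly.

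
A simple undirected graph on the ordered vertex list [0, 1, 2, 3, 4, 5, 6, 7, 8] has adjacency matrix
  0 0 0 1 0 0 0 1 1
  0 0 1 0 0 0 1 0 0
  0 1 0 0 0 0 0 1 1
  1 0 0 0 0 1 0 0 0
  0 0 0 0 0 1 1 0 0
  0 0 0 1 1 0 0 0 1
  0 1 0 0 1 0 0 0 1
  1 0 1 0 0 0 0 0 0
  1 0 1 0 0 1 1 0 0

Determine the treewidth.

A width-3 tree decomposition is:
Bags: B1 = {1, 2, 6, 7}  B2 = {2, 6, 7, 8}  B3 = {0, 6, 7, 8}  B4 = {0, 4, 6, 8}  B5 = {0, 4, 5, 8}  B6 = {0, 3, 4, 5}
Tree: B1–B2, B2–B3, B3–B4, B4–B5, B5–B6
Every bag has size at most 4, so the width is 4 − 1 = 3 and tw(G) ≤ 3. For the lower bound: the 4 vertex sets {1,2,7}, {6}, {8}, {0,3,4,5} are disjoint, each induces a connected subgraph, and every pair is joined by at least one edge of G. Contracting each set to a single vertex therefore yields K_{4} as a minor, and since treewidth is minor-monotone, tw(G) ≥ tw(K_{4}) = 3. The upper and lower bounds meet at 3, so that is the treewidth.

3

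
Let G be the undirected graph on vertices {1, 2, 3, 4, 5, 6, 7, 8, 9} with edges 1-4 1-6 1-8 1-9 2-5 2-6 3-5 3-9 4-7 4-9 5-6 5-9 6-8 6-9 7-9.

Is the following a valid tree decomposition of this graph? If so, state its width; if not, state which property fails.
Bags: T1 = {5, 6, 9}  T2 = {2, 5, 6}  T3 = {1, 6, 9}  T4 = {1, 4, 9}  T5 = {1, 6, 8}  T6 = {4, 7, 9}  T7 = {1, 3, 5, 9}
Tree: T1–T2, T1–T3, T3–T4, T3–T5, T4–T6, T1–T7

No — bags containing vertex 1 are not connected in the tree.

A tree decomposition must satisfy three properties: every vertex lies in some bag; for every edge, both endpoints lie together in some bag; and for every vertex, the bags containing it form a connected subtree. Here bags containing vertex 1 are not connected in the tree, so the decomposition is invalid.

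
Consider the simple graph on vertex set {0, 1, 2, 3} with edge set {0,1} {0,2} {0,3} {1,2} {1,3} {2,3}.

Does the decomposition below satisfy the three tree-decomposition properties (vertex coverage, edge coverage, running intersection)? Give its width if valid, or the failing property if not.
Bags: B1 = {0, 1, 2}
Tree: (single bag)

No — vertex 3 appears in no bag.

A tree decomposition must satisfy three properties: every vertex lies in some bag; for every edge, both endpoints lie together in some bag; and for every vertex, the bags containing it form a connected subtree. Here vertex 3 appears in no bag, so the decomposition is invalid.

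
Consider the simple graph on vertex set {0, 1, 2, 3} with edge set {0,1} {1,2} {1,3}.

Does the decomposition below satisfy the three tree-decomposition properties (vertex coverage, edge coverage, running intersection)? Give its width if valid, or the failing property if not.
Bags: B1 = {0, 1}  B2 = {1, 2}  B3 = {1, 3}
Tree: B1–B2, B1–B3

Yes; width 1.

Every vertex of G appears in some bag (union = {0, 1, 2, 3}); every edge is covered by a bag; and for each vertex v the set of bags containing v is connected in the bag tree. The decomposition is therefore valid. The largest bag has 2 vertices, so the width is 1.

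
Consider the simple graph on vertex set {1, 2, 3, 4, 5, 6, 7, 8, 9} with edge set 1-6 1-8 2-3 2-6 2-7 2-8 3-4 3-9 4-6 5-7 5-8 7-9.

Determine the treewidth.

A width-3 tree decomposition is:
Bags: B1 = {1, 5, 6, 8}  B2 = {2, 5, 6, 8}  B3 = {2, 5, 6, 7}  B4 = {2, 4, 6, 7}  B5 = {2, 3, 4, 7}  B6 = {3, 4, 7, 9}
Tree: B1–B2, B2–B3, B3–B4, B4–B5, B5–B6
The largest bag has 4 vertices, giving width 3; this decomposition certifies tw(G) ≤ 3. For the lower bound: the 4 vertex sets {1,5,8}, {6}, {2}, {3,4,7,9} are disjoint, each induces a connected subgraph, and every pair is joined by at least one edge of G. Contracting each set to a single vertex therefore yields K_{4} as a minor, and since treewidth is minor-monotone, tw(G) ≥ tw(K_{4}) = 3. The upper and lower bounds meet at 3, so that is the treewidth.

3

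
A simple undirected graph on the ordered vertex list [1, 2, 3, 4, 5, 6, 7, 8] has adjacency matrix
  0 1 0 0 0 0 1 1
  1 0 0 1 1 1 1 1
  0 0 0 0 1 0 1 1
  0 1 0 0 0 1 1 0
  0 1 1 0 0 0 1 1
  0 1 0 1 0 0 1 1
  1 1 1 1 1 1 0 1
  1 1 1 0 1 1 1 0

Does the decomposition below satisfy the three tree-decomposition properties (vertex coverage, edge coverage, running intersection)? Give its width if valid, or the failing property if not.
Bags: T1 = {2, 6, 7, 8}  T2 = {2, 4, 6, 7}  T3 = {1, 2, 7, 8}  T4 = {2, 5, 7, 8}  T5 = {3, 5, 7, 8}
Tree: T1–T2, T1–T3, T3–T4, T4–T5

Vertex coverage: the bags together contain {1, 2, 3, 4, 5, 6, 7, 8}, the full vertex set. Edge coverage: each edge of G has both endpoints in at least one bag. Running intersection: for every vertex, the bags containing it form a connected subtree. All three properties hold, so this is a valid tree decomposition of width max|bag| − 1 = 3, and hence tw(G) ≤ 3.

Yes; width 3.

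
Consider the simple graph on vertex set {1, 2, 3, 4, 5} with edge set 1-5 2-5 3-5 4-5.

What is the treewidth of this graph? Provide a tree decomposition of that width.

The largest bag has 2 vertices, giving width 1; this decomposition certifies tw(G) ≤ 1. Since G has at least one edge (e.g. 5–2), it is not an edgeless graph, so tw(G) ≥ 1. Therefore the treewidth is 1.

Treewidth 1.
One optimal decomposition is:
Bags: B1 = {2, 5}  B2 = {4, 5}  B3 = {1, 5}  B4 = {3, 5}
Tree: B1–B2, B1–B3, B2–B4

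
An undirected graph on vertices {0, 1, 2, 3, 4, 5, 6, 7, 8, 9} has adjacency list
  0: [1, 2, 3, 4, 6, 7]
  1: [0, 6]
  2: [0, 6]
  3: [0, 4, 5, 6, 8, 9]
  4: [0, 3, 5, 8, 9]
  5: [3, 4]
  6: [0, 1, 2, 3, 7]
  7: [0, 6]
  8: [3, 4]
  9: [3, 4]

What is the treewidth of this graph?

A width-2 tree decomposition is:
Bags: B1 = {0, 3, 6}  B2 = {0, 6, 7}  B3 = {0, 3, 4}  B4 = {0, 1, 6}  B5 = {0, 2, 6}  B6 = {3, 4, 5}  B7 = {3, 4, 8}  B8 = {3, 4, 9}
Tree: B1–B2, B1–B3, B1–B4, B2–B5, B3–B6, B6–B7, B7–B8
The largest bag has 3 vertices, giving width 2; this decomposition certifies tw(G) ≤ 2. Conversely, {0, 3, 4} is a clique of size 3, and the vertices of any clique must share a bag in every tree decomposition; so some bag has ≥ 3 vertices and tw(G) ≥ 2. Combining the bounds, tw(G) = 2.

2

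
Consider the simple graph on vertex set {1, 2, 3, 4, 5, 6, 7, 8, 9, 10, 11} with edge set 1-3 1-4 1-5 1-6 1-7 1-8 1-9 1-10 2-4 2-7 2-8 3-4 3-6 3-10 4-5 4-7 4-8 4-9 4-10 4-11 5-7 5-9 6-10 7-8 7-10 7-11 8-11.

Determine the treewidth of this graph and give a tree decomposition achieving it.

Treewidth 3.
Bags: B1 = {1, 4, 5, 7}  B2 = {1, 4, 7, 10}  B3 = {1, 4, 7, 8}  B4 = {1, 3, 4, 10}  B5 = {4, 7, 8, 11}  B6 = {1, 4, 5, 9}  B7 = {2, 4, 7, 8}  B8 = {1, 3, 6, 10}
Tree: B1–B2, B1–B3, B2–B4, B3–B5, B1–B6, B5–B7, B4–B8

The largest bag has 4 vertices, giving width 3; this decomposition certifies tw(G) ≤ 3. For the lower bound, the 4 vertices {1, 4, 5, 9} are pairwise adjacent, and any tree decomposition puts a clique entirely inside one bag — forcing width ≥ 3. Therefore the treewidth is 3.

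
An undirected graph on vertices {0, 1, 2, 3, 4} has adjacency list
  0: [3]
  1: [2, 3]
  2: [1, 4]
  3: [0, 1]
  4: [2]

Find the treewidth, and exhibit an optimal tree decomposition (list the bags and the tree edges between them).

Treewidth 1.
One such decomposition:
Bags: B1 = {2, 4}  B2 = {1, 2}  B3 = {1, 3}  B4 = {0, 3}
Tree: B1–B2, B2–B3, B3–B4

The largest bag has 2 vertices, giving width 1; this decomposition certifies tw(G) ≤ 1. Any graph with an edge has treewidth ≥ 1, and G has the edge 4–2. Hence tw(G) = 1 exactly.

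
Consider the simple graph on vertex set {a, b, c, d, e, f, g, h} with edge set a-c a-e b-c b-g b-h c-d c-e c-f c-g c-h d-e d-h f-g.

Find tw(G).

A width-2 tree decomposition is:
Bags: B1 = {a, c, e}  B2 = {c, d, e}  B3 = {c, d, h}  B4 = {b, c, h}  B5 = {b, c, g}  B6 = {c, f, g}
Tree: B1–B2, B2–B3, B3–B4, B4–B5, B5–B6
Each bag holds 3 vertices, so the decomposition has width 2, which upper-bounds the treewidth. Conversely, {c, d, e} is a clique of size 3, and the vertices of any clique must share a bag in every tree decomposition; so some bag has ≥ 3 vertices and tw(G) ≥ 2. Hence tw(G) = 2 exactly.

2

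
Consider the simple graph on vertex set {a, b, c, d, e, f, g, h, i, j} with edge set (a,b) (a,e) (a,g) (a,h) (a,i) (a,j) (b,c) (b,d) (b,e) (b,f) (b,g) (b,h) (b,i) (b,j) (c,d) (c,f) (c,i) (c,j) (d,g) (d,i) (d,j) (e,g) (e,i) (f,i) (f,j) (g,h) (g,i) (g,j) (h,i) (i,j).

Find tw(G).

A width-4 tree decomposition is:
Bags: B1 = {a, b, g, i, j}  B2 = {b, d, g, i, j}  B3 = {b, c, d, i, j}  B4 = {a, b, e, g, i}  B5 = {b, c, f, i, j}  B6 = {a, b, g, h, i}
Tree: B1–B2, B2–B3, B1–B4, B3–B5, B4–B6
Every bag has size at most 5, so the width is 5 − 1 = 4 and tw(G) ≤ 4. Conversely, {b, d, g, i, j} is a clique of size 5, and the vertices of any clique must share a bag in every tree decomposition; so some bag has ≥ 5 vertices and tw(G) ≥ 4. Therefore the treewidth is 4.

4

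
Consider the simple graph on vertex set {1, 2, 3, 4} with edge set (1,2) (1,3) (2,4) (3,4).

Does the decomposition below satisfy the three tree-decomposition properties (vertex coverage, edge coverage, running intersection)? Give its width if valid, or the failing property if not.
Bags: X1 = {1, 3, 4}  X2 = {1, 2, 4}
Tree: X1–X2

Vertex coverage: the bags together contain {1, 2, 3, 4}, the full vertex set. Edge coverage: each edge of G has both endpoints in at least one bag. Running intersection: for every vertex, the bags containing it form a connected subtree. All three properties hold, so this is a valid tree decomposition of width max|bag| − 1 = 2, and hence tw(G) ≤ 2.

Yes; width 2.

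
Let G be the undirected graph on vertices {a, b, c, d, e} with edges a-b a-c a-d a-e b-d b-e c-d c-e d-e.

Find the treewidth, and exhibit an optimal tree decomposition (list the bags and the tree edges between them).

Treewidth 3.
Bags: B1 = {a, b, d, e}  B2 = {a, c, d, e}
Tree: B1–B2

Every bag has size at most 4, so the width is 4 − 1 = 3 and tw(G) ≤ 3. Conversely, {a, c, d, e} is a clique of size 4, and the vertices of any clique must share a bag in every tree decomposition; so some bag has ≥ 4 vertices and tw(G) ≥ 3. Therefore the treewidth is 3.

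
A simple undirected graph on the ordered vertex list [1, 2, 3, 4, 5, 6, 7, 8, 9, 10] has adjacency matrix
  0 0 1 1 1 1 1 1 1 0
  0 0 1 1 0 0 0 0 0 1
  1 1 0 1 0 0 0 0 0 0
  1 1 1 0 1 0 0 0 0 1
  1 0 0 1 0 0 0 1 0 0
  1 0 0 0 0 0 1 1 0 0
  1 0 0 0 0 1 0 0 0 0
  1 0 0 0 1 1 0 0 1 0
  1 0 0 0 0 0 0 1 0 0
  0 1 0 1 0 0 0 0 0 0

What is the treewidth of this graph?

A width-2 tree decomposition is:
Bags: B1 = {1, 5, 8}  B2 = {1, 4, 5}  B3 = {1, 6, 8}  B4 = {1, 3, 4}  B5 = {2, 3, 4}  B6 = {1, 8, 9}  B7 = {1, 6, 7}  B8 = {2, 4, 10}
Tree: B1–B2, B1–B3, B2–B4, B4–B5, B3–B6, B3–B7, B5–B8
The largest bag has 3 vertices, giving width 2; this decomposition certifies tw(G) ≤ 2. Conversely, {1, 8, 9} is a clique of size 3, and the vertices of any clique must share a bag in every tree decomposition; so some bag has ≥ 3 vertices and tw(G) ≥ 2. Therefore the treewidth is 2.

2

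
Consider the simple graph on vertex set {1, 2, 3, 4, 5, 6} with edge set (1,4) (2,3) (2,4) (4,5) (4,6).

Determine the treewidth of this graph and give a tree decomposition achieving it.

Every bag has size at most 2, so the width is 2 − 1 = 1 and tw(G) ≤ 1. Any graph with an edge has treewidth ≥ 1, and G has the edge 6–4. Hence tw(G) = 1 exactly.

Treewidth 1.
Bags: B1 = {4, 6}  B2 = {4, 5}  B3 = {2, 4}  B4 = {1, 4}  B5 = {2, 3}
Tree: B1–B2, B2–B3, B1–B4, B3–B5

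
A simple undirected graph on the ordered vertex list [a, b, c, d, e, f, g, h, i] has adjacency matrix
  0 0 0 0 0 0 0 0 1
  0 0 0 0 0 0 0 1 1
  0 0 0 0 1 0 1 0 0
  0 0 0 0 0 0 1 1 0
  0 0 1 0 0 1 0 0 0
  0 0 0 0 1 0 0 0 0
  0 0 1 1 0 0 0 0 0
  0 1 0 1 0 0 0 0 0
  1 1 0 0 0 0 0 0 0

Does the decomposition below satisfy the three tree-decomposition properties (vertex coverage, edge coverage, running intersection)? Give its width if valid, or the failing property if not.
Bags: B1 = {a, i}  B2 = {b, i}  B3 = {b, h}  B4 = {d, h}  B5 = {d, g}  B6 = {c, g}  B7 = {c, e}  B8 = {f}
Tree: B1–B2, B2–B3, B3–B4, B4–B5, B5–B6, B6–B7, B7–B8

No — edge (e,f) lies in no bag.

A tree decomposition must satisfy three properties: every vertex lies in some bag; for every edge, both endpoints lie together in some bag; and for every vertex, the bags containing it form a connected subtree. Here edge (e,f) lies in no bag, so the decomposition is invalid.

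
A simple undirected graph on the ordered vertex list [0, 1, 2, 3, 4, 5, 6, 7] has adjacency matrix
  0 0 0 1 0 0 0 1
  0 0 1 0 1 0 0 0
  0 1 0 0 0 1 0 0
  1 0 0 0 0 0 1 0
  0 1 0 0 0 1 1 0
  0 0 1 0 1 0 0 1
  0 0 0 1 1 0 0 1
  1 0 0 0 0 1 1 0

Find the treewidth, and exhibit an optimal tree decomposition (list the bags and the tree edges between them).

The largest bag has 3 vertices, giving width 2; this decomposition certifies tw(G) ≤ 2. For the lower bound, G contains the cycle 3–0–7–6–3, so G is not a forest; only forests have treewidth ≤ 1, hence tw(G) ≥ 2. Therefore the treewidth is 2.

Treewidth 2.
One such decomposition:
Bags: B1 = {0, 3, 6}  B2 = {0, 6, 7}  B3 = {4, 6, 7}  B4 = {4, 5, 7}  B5 = {1, 4, 5}  B6 = {1, 2, 5}
Tree: B1–B2, B2–B3, B3–B4, B4–B5, B5–B6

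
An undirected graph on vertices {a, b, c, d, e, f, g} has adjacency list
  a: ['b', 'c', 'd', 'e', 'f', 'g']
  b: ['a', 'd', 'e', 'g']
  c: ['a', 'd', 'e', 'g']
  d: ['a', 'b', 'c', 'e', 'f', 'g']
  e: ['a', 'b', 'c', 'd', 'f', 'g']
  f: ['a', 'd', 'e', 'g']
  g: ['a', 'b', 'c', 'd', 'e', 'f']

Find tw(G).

A width-4 tree decomposition is:
Bags: B1 = {a, b, d, e, g}  B2 = {a, c, d, e, g}  B3 = {a, d, e, f, g}
Tree: B1–B2, B2–B3
The largest bag has 5 vertices, giving width 4; this decomposition certifies tw(G) ≤ 4. On the other hand G contains the 5-clique {a, c, d, e, g}. A clique must lie in a single bag of any decomposition, so no decomposition can have width below 4. The upper and lower bounds meet at 4, so that is the treewidth.

4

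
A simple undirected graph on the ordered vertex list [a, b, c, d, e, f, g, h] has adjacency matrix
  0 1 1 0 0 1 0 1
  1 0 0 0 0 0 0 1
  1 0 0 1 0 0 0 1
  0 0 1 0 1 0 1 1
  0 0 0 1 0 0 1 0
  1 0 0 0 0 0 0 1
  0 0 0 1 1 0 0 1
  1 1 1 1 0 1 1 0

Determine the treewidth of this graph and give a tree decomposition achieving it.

Treewidth 2.
One such decomposition:
Bags: B1 = {c, d, h}  B2 = {a, c, h}  B3 = {d, g, h}  B4 = {d, e, g}  B5 = {a, b, h}  B6 = {a, f, h}
Tree: B1–B2, B1–B3, B3–B4, B2–B5, B2–B6

Every bag has size at most 3, so the width is 3 − 1 = 2 and tw(G) ≤ 2. Conversely, {d, e, g} is a clique of size 3, and the vertices of any clique must share a bag in every tree decomposition; so some bag has ≥ 3 vertices and tw(G) ≥ 2. Hence tw(G) = 2 exactly.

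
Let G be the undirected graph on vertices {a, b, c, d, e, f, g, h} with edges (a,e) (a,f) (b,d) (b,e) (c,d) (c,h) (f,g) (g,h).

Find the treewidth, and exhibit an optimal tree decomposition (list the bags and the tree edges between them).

Treewidth 2.
One optimal decomposition is:
Bags: B1 = {a, b, e}  B2 = {a, b, f}  B3 = {b, f, g}  B4 = {b, g, h}  B5 = {b, c, h}  B6 = {b, c, d}
Tree: B1–B2, B2–B3, B3–B4, B4–B5, B5–B6

Each bag holds 3 vertices, so the decomposition has width 2, which upper-bounds the treewidth. For the lower bound, G contains the cycle b–e–a–f–g–h–c–d–b, so G is not a forest; only forests have treewidth ≤ 1, hence tw(G) ≥ 2. Combining the bounds, tw(G) = 2.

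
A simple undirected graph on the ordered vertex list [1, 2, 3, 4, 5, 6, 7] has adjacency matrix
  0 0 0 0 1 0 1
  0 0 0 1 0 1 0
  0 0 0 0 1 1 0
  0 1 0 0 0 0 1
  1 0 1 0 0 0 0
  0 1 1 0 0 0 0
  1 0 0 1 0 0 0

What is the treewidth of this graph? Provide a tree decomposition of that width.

Every bag has size at most 3, so the width is 3 − 1 = 2 and tw(G) ≤ 2. For the lower bound, G contains the cycle 7–4–2–6–3–5–1–7, so G is not a forest; only forests have treewidth ≤ 1, hence tw(G) ≥ 2. Therefore the treewidth is 2.

Treewidth 2.
Bags: B1 = {2, 4, 7}  B2 = {2, 6, 7}  B3 = {3, 6, 7}  B4 = {3, 5, 7}  B5 = {1, 5, 7}
Tree: B1–B2, B2–B3, B3–B4, B4–B5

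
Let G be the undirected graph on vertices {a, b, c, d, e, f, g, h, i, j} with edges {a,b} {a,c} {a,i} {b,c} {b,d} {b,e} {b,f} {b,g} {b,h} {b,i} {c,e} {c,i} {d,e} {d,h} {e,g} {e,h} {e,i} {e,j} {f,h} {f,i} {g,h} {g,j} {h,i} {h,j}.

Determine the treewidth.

A width-3 tree decomposition is:
Bags: B1 = {b, e, h, i}  B2 = {b, d, e, h}  B3 = {b, c, e, i}  B4 = {b, e, g, h}  B5 = {a, b, c, i}  B6 = {e, g, h, j}  B7 = {b, f, h, i}
Tree: B1–B2, B1–B3, B2–B4, B3–B5, B4–B6, B1–B7
Each bag holds 4 vertices, so the decomposition has width 3, which upper-bounds the treewidth. On the other hand G contains the 4-clique {e, g, h, j}. A clique must lie in a single bag of any decomposition, so no decomposition can have width below 3. Combining the bounds, tw(G) = 3.

3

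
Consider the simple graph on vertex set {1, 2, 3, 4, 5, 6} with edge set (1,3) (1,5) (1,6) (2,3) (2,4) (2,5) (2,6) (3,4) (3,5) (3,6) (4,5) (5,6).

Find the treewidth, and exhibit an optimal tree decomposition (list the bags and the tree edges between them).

Treewidth 3.
Bags: B1 = {2, 3, 5, 6}  B2 = {1, 3, 5, 6}  B3 = {2, 3, 4, 5}
Tree: B1–B2, B1–B3

Every bag has size at most 4, so the width is 4 − 1 = 3 and tw(G) ≤ 3. On the other hand G contains the 4-clique {1, 3, 5, 6}. A clique must lie in a single bag of any decomposition, so no decomposition can have width below 3. Combining the bounds, tw(G) = 3.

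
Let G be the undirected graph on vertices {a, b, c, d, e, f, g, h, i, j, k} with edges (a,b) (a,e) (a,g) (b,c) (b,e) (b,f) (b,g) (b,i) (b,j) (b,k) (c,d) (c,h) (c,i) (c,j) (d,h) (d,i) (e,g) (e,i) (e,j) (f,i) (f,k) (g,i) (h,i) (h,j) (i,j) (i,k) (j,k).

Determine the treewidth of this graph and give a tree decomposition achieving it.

Every bag has size at most 4, so the width is 4 − 1 = 3 and tw(G) ≤ 3. For the lower bound, the 4 vertices {a, b, e, g} are pairwise adjacent, and any tree decomposition puts a clique entirely inside one bag — forcing width ≥ 3. The upper and lower bounds meet at 3, so that is the treewidth.

Treewidth 3.
One optimal decomposition is:
Bags: B1 = {b, c, i, j}  B2 = {b, i, j, k}  B3 = {b, f, i, k}  B4 = {c, h, i, j}  B5 = {b, e, i, j}  B6 = {b, e, g, i}  B7 = {c, d, h, i}  B8 = {a, b, e, g}
Tree: B1–B2, B2–B3, B1–B4, B1–B5, B5–B6, B4–B7, B6–B8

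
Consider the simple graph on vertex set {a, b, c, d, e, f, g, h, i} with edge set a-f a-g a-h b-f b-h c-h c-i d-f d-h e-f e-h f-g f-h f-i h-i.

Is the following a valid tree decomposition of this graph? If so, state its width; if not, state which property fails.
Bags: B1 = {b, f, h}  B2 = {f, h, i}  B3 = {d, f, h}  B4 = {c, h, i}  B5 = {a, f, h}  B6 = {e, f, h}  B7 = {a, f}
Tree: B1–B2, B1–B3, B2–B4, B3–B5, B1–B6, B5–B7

A tree decomposition must satisfy three properties: every vertex lies in some bag; for every edge, both endpoints lie together in some bag; and for every vertex, the bags containing it form a connected subtree. Here vertex g appears in no bag, so the decomposition is invalid.

No — vertex g appears in no bag.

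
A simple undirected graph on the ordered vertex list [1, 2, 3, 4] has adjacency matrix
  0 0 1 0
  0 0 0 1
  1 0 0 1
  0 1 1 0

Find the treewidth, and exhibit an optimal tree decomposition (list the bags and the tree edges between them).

Treewidth 1.
One optimal decomposition is:
Bags: B1 = {2, 4}  B2 = {3, 4}  B3 = {1, 3}
Tree: B1–B2, B2–B3

Each bag holds 2 vertices, so the decomposition has width 1, which upper-bounds the treewidth. Since G has at least one edge (e.g. 2–4), it is not an edgeless graph, so tw(G) ≥ 1. Therefore the treewidth is 1.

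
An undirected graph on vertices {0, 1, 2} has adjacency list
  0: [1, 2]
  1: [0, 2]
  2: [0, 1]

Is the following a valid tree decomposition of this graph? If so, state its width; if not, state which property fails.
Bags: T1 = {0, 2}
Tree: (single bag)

A tree decomposition must satisfy three properties: every vertex lies in some bag; for every edge, both endpoints lie together in some bag; and for every vertex, the bags containing it form a connected subtree. Here vertex 1 appears in no bag, so the decomposition is invalid.

No — vertex 1 appears in no bag.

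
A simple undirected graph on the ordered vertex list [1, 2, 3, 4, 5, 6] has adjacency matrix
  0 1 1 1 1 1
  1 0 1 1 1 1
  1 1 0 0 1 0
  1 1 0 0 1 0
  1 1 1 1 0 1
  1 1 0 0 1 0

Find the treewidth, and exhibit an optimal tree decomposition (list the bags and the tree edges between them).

Treewidth 3.
One optimal decomposition is:
Bags: B1 = {1, 2, 3, 5}  B2 = {1, 2, 4, 5}  B3 = {1, 2, 5, 6}
Tree: B1–B2, B2–B3

Every bag has size at most 4, so the width is 4 − 1 = 3 and tw(G) ≤ 3. Conversely, {1, 2, 3, 5} is a clique of size 4, and the vertices of any clique must share a bag in every tree decomposition; so some bag has ≥ 4 vertices and tw(G) ≥ 3. The upper and lower bounds meet at 3, so that is the treewidth.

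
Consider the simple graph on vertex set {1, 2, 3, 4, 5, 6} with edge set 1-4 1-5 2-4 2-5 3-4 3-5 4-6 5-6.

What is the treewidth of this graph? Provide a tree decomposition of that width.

Each bag holds 3 vertices, so the decomposition has width 2, which upper-bounds the treewidth. Since 5–1–4–3–5 is a cycle in G, G is not acyclic. Forests are exactly the graphs of treewidth ≤ 1, so tw(G) ≥ 2. Hence tw(G) = 2 exactly.

Treewidth 2.
One such decomposition:
Bags: B1 = {1, 4, 5}  B2 = {3, 4, 5}  B3 = {4, 5, 6}  B4 = {2, 4, 5}
Tree: B1–B2, B2–B3, B3–B4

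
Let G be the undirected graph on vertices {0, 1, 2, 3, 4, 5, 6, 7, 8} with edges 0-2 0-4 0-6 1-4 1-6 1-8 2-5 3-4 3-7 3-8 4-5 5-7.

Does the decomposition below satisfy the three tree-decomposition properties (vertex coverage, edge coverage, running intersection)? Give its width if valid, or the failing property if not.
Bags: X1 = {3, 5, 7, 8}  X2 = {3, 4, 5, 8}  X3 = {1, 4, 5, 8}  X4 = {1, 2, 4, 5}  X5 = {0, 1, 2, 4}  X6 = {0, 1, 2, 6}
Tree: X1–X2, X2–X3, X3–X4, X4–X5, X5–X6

Vertex coverage: the bags together contain {0, 1, 2, 3, 4, 5, 6, 7, 8}, the full vertex set. Edge coverage: each edge of G has both endpoints in at least one bag. Running intersection: for every vertex, the bags containing it form a connected subtree. All three properties hold, so this is a valid tree decomposition of width max|bag| − 1 = 3, and hence tw(G) ≤ 3.

Yes; width 3.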